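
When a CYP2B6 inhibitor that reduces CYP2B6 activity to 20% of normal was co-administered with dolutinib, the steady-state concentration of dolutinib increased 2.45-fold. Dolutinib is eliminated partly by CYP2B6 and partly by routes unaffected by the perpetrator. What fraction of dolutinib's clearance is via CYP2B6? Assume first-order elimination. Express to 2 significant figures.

CL'/CL = 1 / 2.45 = 0.4082
0.2·fm + (1 − fm) = 0.4082
fm = (0.4082 − 1) / (0.2 − 1) = 0.74

0.74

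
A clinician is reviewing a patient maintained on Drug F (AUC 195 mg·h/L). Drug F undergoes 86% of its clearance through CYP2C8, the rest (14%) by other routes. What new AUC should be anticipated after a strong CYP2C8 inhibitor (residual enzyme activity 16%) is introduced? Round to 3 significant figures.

The CYP2C8 pathway (86% of clearance) drops to 0.16× activity: 0.86 × 0.16 = 0.1376.
Non-CYP routes (14%) are unchanged.
CL_new/CL_old = 0.1376 + 0.14 = 0.2776.
AUC ∝ 1/CL, so new value = 195 / 0.2776 = 702 mg·h/L.

702 mg·h/L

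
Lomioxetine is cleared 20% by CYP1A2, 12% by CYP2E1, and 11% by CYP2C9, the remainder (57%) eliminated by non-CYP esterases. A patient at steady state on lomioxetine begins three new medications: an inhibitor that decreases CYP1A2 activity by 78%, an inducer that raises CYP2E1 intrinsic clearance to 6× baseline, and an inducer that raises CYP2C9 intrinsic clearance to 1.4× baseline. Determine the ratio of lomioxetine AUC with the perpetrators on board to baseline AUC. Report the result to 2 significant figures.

0.67

The CYP1A2 pathway (20% of clearance) drops to 0.22× activity: 0.2 × 0.22 = 0.044.
The CYP2E1 pathway (12% of clearance) rises to 6× activity: 0.12 × 6 = 0.72.
The CYP2C9 pathway (11% of clearance) is boosted to 1.4× activity: 0.11 × 1.4 = 0.154.
The remaining 57% of clearance is unaffected.
New clearance relative to baseline: 0.044 + 0.72 + 0.154 + 0.57 = 1.488.
Because AUC varies inversely with clearance, the combined effect is 1 / 1.488 = 0.67.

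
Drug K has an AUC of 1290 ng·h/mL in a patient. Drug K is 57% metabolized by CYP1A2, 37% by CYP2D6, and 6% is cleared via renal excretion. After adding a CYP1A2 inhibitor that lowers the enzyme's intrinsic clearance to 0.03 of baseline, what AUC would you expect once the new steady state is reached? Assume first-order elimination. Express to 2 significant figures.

The CYP1A2 pathway (57% of clearance) drops to 0.03× activity: 0.57 × 0.03 = 0.0171.
CYP2D6 (37%) and the residual 6% are unaffected.
Relative clearance = 0.0171 + 0.37 + 0.06 = 0.4471.
New AUC = baseline ÷ relative clearance = 1290 / 0.4471 = 2.9 × 10³ ng·h/mL.

2.9 × 10³ ng·h/mL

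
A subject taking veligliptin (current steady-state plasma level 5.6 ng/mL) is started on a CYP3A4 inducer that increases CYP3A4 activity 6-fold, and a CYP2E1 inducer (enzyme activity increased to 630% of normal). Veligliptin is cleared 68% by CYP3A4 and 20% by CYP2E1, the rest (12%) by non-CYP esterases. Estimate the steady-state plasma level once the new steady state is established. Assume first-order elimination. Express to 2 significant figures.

1.0 ng/mL

The CYP3A4 pathway (68% of clearance) is boosted to 6× activity: 0.68 × 6 = 4.08.
The CYP2E1 pathway (20% of clearance) rises to 6.3× activity: 0.2 × 6.3 = 1.26.
The remaining 12% of clearance is unaffected.
CL_new/CL_old = 4.08 + 1.26 + 0.12 = 5.46.
New steady-state plasma level = 5.6 / 5.46 = 1.0 ng/mL (concentration scales inversely with clearance).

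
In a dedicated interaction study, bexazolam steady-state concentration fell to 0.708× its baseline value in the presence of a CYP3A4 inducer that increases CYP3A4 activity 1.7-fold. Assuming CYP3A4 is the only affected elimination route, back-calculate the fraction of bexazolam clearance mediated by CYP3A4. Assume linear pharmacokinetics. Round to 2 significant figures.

0.59

CL'/CL = 1 / 0.708 = 1.412
1.7·fm + (1 − fm) = 1.412
fm = (1.412 − 1) / (1.7 − 1) = 0.59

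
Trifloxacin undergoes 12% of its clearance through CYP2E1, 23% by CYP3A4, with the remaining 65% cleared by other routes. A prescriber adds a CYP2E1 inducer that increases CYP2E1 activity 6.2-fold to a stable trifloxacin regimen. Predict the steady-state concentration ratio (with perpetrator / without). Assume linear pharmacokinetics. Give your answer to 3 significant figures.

0.616

CYP2E1: 0.12 × 6.2 = 0.744
CYP3A4: 0.23 (unchanged)
Other: 0.65 (unchanged)
New clearance relative to baseline: 0.744 + 0.23 + 0.65 = 1.624.
Since steady-state concentration ∝ 1/CL, the ratio is 1 / 1.624 = 0.616.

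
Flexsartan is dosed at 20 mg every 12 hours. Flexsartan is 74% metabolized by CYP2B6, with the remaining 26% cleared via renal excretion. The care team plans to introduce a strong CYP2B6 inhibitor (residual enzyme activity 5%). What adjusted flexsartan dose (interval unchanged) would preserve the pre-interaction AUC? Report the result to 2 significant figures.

CYP2B6: 0.74 × 0.05 = 0.037
Other: 0.26 (unchanged)
Relative clearance = 0.037 + 0.26 = 0.297.
Css,avg = (dose rate)/CL, so holding Css fixed requires dose ∝ CL: 20 × 0.297 = 5.9 mg.

5.9 mg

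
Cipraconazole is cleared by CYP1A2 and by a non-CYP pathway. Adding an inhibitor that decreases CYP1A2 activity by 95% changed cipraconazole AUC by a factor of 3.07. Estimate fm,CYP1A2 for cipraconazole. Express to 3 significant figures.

0.710

CL'/CL = 1 / 3.07 = 0.3257
0.05·fm + (1 − fm) = 0.3257
fm = (0.3257 − 1) / (0.05 − 1) = 0.710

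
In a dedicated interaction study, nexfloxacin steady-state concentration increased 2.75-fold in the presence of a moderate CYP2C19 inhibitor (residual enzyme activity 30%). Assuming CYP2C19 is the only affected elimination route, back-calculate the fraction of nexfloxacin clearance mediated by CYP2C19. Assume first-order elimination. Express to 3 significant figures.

0.909

CL'/CL = 1 / 2.75 = 0.3636
0.3·fm + (1 − fm) = 0.3636
fm = (0.3636 − 1) / (0.3 − 1) = 0.909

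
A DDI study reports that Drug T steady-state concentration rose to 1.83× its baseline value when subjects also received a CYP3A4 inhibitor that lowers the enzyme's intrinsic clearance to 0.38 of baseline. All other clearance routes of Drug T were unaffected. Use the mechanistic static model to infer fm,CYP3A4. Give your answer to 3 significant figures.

Let fm be the CYP3A4 fraction. New clearance relative to baseline = fm × 0.38 + (1 − fm).
Steady-state concentration ratio = 1 / (new CL fraction), so new CL fraction = 1 / 1.83 = 0.5464.
fm × 0.38 + 1 − fm = 0.5464  ⇒  fm × (0.38 − 1) = −0.4536  ⇒  fm = 0.732.

0.732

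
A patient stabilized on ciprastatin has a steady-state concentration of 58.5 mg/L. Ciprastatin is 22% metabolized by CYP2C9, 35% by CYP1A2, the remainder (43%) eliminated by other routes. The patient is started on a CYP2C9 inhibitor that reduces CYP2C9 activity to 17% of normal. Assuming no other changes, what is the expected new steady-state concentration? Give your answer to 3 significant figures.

The CYP2C9 pathway (22% of clearance) drops to 0.17× activity: 0.22 × 0.17 = 0.0374.
CYP1A2 (35%) and the residual 43% are unaffected.
CL_new/CL_old = 0.0374 + 0.35 + 0.43 = 0.8174.
New steady-state concentration = baseline ÷ relative clearance = 58.5 / 0.8174 = 71.6 mg/L.

71.6 mg/L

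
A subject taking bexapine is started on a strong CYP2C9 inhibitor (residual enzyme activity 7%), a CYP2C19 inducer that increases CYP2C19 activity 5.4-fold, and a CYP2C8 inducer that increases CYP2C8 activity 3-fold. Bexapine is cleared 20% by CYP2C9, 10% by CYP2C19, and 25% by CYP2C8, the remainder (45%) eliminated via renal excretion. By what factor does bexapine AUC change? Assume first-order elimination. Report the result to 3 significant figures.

The CYP2C9 pathway (20% of clearance) falls to 0.07× activity: 0.2 × 0.07 = 0.014.
The CYP2C19 pathway (10% of clearance) rises to 5.4× activity: 0.1 × 5.4 = 0.54.
The CYP2C8 pathway (25% of clearance) increases to 3× activity: 0.25 × 3 = 0.75.
The remaining 45% of clearance is unaffected.
New clearance relative to baseline: 0.014 + 0.54 + 0.75 + 0.45 = 1.754.
AUC ∝ 1/CL: fold-change = 1 / 1.754 = 0.570.

0.570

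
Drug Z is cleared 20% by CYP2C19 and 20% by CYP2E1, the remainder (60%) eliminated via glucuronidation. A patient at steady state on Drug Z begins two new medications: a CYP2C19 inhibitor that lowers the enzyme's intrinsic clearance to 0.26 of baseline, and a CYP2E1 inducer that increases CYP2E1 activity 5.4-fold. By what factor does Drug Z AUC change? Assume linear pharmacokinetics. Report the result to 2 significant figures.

0.58

The CYP2C19 pathway (20% of clearance) falls to 0.26× activity: 0.2 × 0.26 = 0.052.
The CYP2E1 pathway (20% of clearance) is boosted to 5.4× activity: 0.2 × 5.4 = 1.08.
Non-CYP routes (60%) are unchanged.
CL_new/CL_old = 0.052 + 1.08 + 0.6 = 1.732.
Because AUC varies inversely with clearance, the combined effect is 1 / 1.732 = 0.58.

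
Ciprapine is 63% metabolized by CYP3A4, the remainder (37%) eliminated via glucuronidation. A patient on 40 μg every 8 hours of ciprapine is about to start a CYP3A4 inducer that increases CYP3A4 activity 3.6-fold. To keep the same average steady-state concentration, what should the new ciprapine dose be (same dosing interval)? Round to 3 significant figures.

The CYP3A4 pathway (63% of clearance) increases to 3.6× activity: 0.63 × 3.6 = 2.268.
The remaining 37% of clearance is unaffected.
New clearance relative to baseline: 2.268 + 0.37 = 2.638.
To maintain the same steady-state level, dose must scale with clearance: new dose = 40 × 2.638 = 106 μg.

106 μg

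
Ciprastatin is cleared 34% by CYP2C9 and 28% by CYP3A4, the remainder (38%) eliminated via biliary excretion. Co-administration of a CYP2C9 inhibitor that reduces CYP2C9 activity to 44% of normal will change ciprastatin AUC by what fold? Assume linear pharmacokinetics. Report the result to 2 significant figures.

1.2

The CYP2C9 pathway (34% of clearance) drops to 0.44× activity: 0.34 × 0.44 = 0.1496.
CYP3A4 (28%) and the residual 38% are unaffected.
New clearance relative to baseline: 0.1496 + 0.28 + 0.38 = 0.8096.
Since AUC ∝ 1/CL, the ratio is 1 / 0.8096 = 1.2.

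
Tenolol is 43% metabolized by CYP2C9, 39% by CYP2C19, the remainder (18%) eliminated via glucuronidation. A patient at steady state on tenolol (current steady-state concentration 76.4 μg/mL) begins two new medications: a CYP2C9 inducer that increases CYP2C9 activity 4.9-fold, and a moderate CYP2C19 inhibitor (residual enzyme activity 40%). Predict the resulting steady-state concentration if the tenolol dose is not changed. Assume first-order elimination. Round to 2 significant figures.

31 μg/mL

The CYP2C9 pathway (43% of clearance) increases to 4.9× activity: 0.43 × 4.9 = 2.107.
The CYP2C19 pathway (39% of clearance) falls to 0.4× activity: 0.39 × 0.4 = 0.156.
The remaining 18% of clearance is unaffected.
Relative clearance = 2.107 + 0.156 + 0.18 = 2.443.
New steady-state concentration = 76.4 / 2.443 = 31 μg/mL (concentration scales inversely with clearance).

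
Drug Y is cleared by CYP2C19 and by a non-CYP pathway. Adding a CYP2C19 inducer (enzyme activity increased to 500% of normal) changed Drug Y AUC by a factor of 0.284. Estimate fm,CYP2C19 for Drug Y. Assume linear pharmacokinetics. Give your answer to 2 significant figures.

CL'/CL = 1 / 0.284 = 3.521
5·fm + (1 − fm) = 3.521
fm = (3.521 − 1) / (5 − 1) = 0.63

0.63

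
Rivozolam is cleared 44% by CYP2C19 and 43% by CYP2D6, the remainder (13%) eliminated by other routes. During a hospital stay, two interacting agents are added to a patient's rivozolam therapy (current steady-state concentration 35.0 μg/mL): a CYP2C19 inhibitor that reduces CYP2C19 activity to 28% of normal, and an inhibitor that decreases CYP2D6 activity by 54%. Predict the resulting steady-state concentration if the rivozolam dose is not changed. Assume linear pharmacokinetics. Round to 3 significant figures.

77.6 μg/mL

The CYP2C19 pathway (44% of clearance) drops to 0.28× activity: 0.44 × 0.28 = 0.1232.
The CYP2D6 pathway (43% of clearance) falls to 0.46× activity: 0.43 × 0.46 = 0.1978.
The remaining 13% of clearance is unaffected.
CL_new/CL_old = 0.1232 + 0.1978 + 0.13 = 0.451.
Steady-state concentration ∝ 1/CL: new value = 35.0 / 0.451 = 77.6 μg/mL.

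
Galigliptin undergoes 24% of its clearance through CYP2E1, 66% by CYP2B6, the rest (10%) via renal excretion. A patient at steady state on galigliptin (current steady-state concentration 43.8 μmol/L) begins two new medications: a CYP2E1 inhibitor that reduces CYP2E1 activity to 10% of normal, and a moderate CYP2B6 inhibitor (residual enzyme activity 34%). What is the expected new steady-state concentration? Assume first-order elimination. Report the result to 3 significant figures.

126 μmol/L

The CYP2E1 pathway (24% of clearance) falls to 0.1× activity: 0.24 × 0.1 = 0.024.
The CYP2B6 pathway (66% of clearance) drops to 0.34× activity: 0.66 × 0.34 = 0.2244.
The remaining 10% of clearance is unaffected.
New clearance relative to baseline: 0.024 + 0.2244 + 0.1 = 0.3484.
New steady-state concentration = 43.8 / 0.3484 = 126 μmol/L (concentration scales inversely with clearance).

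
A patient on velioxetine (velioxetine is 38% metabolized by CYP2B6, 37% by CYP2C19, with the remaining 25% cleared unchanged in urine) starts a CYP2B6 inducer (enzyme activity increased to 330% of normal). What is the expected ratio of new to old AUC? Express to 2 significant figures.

0.53

The CYP2B6 pathway (38% of clearance) is boosted to 3.3× activity: 0.38 × 3.3 = 1.254.
CYP2C19 (37%) and the residual 25% are unaffected.
New clearance relative to baseline: 1.254 + 0.37 + 0.25 = 1.874.
Since AUC ∝ 1/CL, the ratio is 1 / 1.874 = 0.53.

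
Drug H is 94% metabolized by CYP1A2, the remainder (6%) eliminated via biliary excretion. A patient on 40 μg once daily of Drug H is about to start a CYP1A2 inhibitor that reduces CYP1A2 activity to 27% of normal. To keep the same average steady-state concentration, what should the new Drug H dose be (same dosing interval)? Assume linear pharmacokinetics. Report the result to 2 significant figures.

CYP1A2: 0.94 × 0.27 = 0.2538
Other: 0.06 (unchanged)
Relative clearance = 0.2538 + 0.06 = 0.3138.
To maintain the same steady-state level, dose must scale with clearance: new dose = 40 × 0.3138 = 13 μg.

13 μg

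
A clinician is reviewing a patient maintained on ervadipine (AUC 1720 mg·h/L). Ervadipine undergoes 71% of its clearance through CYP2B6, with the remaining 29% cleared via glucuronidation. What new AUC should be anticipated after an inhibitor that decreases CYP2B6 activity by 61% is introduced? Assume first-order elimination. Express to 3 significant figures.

3.03 × 10³ mg·h/L

The CYP2B6 pathway (71% of clearance) is reduced to 0.39× activity: 0.71 × 0.39 = 0.2769.
The remaining 29% of clearance is unaffected.
New clearance relative to baseline: 0.2769 + 0.29 = 0.5669.
New AUC = baseline ÷ relative clearance = 1720 / 0.5669 = 3.03 × 10³ mg·h/L.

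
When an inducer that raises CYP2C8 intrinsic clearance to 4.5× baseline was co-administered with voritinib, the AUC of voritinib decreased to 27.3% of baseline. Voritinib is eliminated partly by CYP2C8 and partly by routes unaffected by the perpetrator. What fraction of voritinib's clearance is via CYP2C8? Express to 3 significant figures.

0.761

Let fm be the CYP2C8 fraction. New clearance relative to baseline = fm × 4.5 + (1 − fm).
AUC ratio = 1 / (new CL fraction), so new CL fraction = 1 / 0.273 = 3.663.
fm × 4.5 + 1 − fm = 3.663  ⇒  fm × (4.5 − 1) = 2.663  ⇒  fm = 0.761.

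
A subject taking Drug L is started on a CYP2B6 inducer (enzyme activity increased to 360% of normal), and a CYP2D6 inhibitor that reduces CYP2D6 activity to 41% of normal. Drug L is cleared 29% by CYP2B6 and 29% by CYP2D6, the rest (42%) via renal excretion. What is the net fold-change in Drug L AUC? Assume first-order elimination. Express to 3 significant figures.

0.632

CYP2B6: 0.29 × 3.6 = 1.044
CYP2D6: 0.29 × 0.41 = 0.1189
Other: 0.42 (unchanged)
New clearance relative to baseline: 1.044 + 0.1189 + 0.42 = 1.5829.
Net AUC ratio = 1 / 1.5829 = 0.632.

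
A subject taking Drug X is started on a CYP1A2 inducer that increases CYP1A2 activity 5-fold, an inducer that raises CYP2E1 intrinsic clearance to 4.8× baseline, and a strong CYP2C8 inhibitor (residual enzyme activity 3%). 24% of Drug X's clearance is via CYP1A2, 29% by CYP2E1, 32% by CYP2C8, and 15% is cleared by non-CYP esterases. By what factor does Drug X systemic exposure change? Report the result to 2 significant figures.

0.36

CYP1A2: 0.24 × 5 = 1.2
CYP2E1: 0.29 × 4.8 = 1.392
CYP2C8: 0.32 × 0.03 = 0.0096
Other: 0.15 (unchanged)
New clearance relative to baseline: 1.2 + 1.392 + 0.0096 + 0.15 = 2.7516.
Because systemic exposure varies inversely with clearance, the combined effect is 1 / 2.7516 = 0.36.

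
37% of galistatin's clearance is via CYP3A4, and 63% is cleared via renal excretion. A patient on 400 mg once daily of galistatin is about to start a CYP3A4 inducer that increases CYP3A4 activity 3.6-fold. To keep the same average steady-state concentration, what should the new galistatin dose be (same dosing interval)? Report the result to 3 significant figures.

785 mg

The CYP3A4 pathway (37% of clearance) increases to 3.6× activity: 0.37 × 3.6 = 1.332.
The remaining 63% of clearance is unaffected.
Relative clearance = 1.332 + 0.63 = 1.962.
Exposure is unchanged when dose changes in proportion to clearance. New dose = 400 mg × 1.962 = 785 mg.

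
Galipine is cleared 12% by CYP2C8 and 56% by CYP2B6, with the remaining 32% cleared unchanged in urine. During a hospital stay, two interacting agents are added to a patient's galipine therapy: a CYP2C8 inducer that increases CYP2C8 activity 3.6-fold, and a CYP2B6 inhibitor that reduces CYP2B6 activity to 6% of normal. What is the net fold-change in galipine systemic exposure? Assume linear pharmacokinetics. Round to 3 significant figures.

The CYP2C8 pathway (12% of clearance) rises to 3.6× activity: 0.12 × 3.6 = 0.432.
The CYP2B6 pathway (56% of clearance) falls to 0.06× activity: 0.56 × 0.06 = 0.0336.
Non-CYP routes (32%) are unchanged.
CL_new/CL_old = 0.432 + 0.0336 + 0.32 = 0.7856.
Because systemic exposure varies inversely with clearance, the combined effect is 1 / 0.7856 = 1.27.

1.27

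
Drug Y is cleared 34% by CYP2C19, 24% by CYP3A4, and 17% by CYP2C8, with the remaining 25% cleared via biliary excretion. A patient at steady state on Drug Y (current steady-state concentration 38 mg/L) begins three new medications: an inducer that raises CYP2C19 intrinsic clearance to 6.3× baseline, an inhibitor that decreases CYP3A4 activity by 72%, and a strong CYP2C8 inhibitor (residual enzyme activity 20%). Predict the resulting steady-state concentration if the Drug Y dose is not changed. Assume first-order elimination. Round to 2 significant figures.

15 mg/L

CYP2C19: 0.34 × 6.3 = 2.142
CYP3A4: 0.24 × 0.28 = 0.0672
CYP2C8: 0.17 × 0.2 = 0.034
Other: 0.25 (unchanged)
CL_new/CL_old = 2.142 + 0.0672 + 0.034 + 0.25 = 2.4932.
Steady-state concentration ∝ 1/CL: new value = 38 / 2.4932 = 15 mg/L.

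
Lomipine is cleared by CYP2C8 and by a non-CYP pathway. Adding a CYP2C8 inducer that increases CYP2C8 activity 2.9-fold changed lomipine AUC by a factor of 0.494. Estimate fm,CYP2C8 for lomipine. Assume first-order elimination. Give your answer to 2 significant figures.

CL'/CL = 1 / 0.494 = 2.024
2.9·fm + (1 − fm) = 2.024
fm = (2.024 − 1) / (2.9 − 1) = 0.54

0.54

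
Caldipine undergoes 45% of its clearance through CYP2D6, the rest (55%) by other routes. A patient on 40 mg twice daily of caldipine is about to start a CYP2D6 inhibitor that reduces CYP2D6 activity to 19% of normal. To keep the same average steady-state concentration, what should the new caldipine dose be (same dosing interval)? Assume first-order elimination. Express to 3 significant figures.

25.4 mg

The CYP2D6 pathway (45% of clearance) is reduced to 0.19× activity: 0.45 × 0.19 = 0.0855.
Non-CYP routes (55%) are unchanged.
New clearance relative to baseline: 0.0855 + 0.55 = 0.6355.
Css,avg = (dose rate)/CL, so holding Css fixed requires dose ∝ CL: 40 × 0.6355 = 25.4 mg.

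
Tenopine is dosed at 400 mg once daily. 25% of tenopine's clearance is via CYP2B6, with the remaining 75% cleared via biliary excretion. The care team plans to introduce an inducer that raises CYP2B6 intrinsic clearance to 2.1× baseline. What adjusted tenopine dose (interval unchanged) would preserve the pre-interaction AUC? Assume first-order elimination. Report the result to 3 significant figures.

The CYP2B6 pathway (25% of clearance) is boosted to 2.1× activity: 0.25 × 2.1 = 0.525.
The remaining 75% of clearance is unaffected.
New clearance relative to baseline: 0.525 + 0.75 = 1.275.
Exposure is unchanged when dose changes in proportion to clearance. New dose = 400 mg × 1.275 = 510 mg.

510 mg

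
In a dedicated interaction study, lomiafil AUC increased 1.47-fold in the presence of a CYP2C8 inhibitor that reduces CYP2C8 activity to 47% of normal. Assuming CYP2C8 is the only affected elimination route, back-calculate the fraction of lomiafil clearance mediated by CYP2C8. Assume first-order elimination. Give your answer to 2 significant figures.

0.60

Write x for the fraction cleared via CYP2C8. The observed AUC change means clearance fell to 1/1.47 = 0.6803 of baseline.
Setting x·0.47 + (1 − x) = 0.6803 and solving: x = (0.6803 − 1)/(0.47 − 1) = 0.60.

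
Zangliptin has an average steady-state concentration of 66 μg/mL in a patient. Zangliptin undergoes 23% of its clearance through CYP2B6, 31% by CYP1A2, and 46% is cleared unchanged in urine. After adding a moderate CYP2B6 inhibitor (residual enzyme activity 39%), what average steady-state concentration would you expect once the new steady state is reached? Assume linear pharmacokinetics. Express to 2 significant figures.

CYP2B6: 0.23 × 0.39 = 0.0897
CYP1A2: 0.31 (unchanged)
Other: 0.46 (unchanged)
New clearance relative to baseline: 0.0897 + 0.31 + 0.46 = 0.8597.
With dosing unchanged, average steady-state concentration scales as 1/CL: 66 / 0.8597 = 77 μg/mL.

77 μg/mL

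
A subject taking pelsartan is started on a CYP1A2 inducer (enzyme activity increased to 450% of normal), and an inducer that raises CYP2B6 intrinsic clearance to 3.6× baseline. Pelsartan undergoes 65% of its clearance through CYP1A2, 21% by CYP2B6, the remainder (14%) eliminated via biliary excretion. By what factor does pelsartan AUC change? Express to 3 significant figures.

CYP1A2: 0.65 × 4.5 = 2.925
CYP2B6: 0.21 × 3.6 = 0.756
Other: 0.14 (unchanged)
CL_new/CL_old = 2.925 + 0.756 + 0.14 = 3.821.
AUC ∝ 1/CL: fold-change = 1 / 3.821 = 0.262.

0.262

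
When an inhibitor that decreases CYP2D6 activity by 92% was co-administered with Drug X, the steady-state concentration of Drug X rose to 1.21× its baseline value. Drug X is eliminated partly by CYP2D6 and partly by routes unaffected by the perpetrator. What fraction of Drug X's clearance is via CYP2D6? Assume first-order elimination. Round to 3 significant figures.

0.189

CL'/CL = 1 / 1.21 = 0.8264
0.08·fm + (1 − fm) = 0.8264
fm = (0.8264 − 1) / (0.08 − 1) = 0.189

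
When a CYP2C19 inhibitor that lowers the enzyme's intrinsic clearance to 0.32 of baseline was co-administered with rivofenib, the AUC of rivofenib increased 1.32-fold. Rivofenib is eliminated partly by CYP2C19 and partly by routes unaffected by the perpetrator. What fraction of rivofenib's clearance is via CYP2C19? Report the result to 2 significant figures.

Let fm be the CYP2C19 fraction. New clearance relative to baseline = fm × 0.32 + (1 − fm).
AUC ratio = 1 / (new CL fraction), so new CL fraction = 1 / 1.32 = 0.7576.
fm × 0.32 + 1 − fm = 0.7576  ⇒  fm × (0.32 − 1) = −0.2424  ⇒  fm = 0.36.

0.36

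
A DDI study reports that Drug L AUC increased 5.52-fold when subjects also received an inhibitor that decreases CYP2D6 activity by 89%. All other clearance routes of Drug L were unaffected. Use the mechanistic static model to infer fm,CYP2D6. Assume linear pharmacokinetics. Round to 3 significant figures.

CL'/CL = 1 / 5.52 = 0.1812
0.11·fm + (1 − fm) = 0.1812
fm = (0.1812 − 1) / (0.11 − 1) = 0.920

0.920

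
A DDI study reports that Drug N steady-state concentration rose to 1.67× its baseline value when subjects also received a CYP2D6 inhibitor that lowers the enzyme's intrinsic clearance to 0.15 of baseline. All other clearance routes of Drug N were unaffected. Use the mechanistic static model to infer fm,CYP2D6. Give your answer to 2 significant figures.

0.47

Call the CYP2D6 fraction fm. After the interaction, CL_new/CL_old = fm × 0.15 + (1 − fm).
Steady-state concentration ratio = 1 / (new CL fraction), so new CL fraction = 1 / 1.67 = 0.5988.
fm × 0.15 + 1 − fm = 0.5988  ⇒  fm × (0.15 − 1) = −0.4012  ⇒  fm = 0.47.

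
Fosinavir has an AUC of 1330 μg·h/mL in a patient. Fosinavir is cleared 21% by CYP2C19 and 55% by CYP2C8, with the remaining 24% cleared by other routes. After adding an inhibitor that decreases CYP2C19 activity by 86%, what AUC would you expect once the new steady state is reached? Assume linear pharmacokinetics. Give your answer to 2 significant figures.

1.6 × 10³ μg·h/mL

CYP2C19: 0.21 × 0.14 = 0.0294
CYP2C8: 0.55 (unchanged)
Other: 0.24 (unchanged)
Relative clearance = 0.0294 + 0.55 + 0.24 = 0.8194.
New AUC = baseline ÷ relative clearance = 1330 / 0.8194 = 1.6 × 10³ μg·h/mL.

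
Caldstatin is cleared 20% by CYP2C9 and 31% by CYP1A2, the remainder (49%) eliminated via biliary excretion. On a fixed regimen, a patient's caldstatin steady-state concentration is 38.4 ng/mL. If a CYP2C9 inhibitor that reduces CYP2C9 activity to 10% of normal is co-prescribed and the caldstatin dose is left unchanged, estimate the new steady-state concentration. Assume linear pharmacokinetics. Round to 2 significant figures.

47 ng/mL

The CYP2C9 pathway (20% of clearance) falls to 0.1× activity: 0.2 × 0.1 = 0.02.
CYP1A2 (31%) and the residual 49% are unaffected.
New clearance relative to baseline: 0.02 + 0.31 + 0.49 = 0.82.
Steady-state concentration ∝ 1/CL, so new value = 38.4 / 0.82 = 47 ng/mL.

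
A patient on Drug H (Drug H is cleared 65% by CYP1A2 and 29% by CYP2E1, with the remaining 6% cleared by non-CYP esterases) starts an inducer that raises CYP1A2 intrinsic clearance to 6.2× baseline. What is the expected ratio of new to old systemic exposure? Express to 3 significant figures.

0.228

The CYP1A2 pathway (65% of clearance) is boosted to 6.2× activity: 0.65 × 6.2 = 4.03.
CYP2E1 (29%) and the residual 6% are unaffected.
CL_new/CL_old = 4.03 + 0.29 + 0.06 = 4.38.
Since systemic exposure ∝ 1/CL, the ratio is 1 / 4.38 = 0.228.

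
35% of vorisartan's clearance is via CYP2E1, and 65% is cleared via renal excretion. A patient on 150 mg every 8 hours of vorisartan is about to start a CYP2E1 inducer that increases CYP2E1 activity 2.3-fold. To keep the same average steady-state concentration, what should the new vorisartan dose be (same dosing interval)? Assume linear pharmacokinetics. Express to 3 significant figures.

218 mg

The CYP2E1 pathway (35% of clearance) is boosted to 2.3× activity: 0.35 × 2.3 = 0.805.
The remaining 65% of clearance is unaffected.
New clearance relative to baseline: 0.805 + 0.65 = 1.455.
Exposure is unchanged when dose changes in proportion to clearance. New dose = 150 mg × 1.455 = 218 mg.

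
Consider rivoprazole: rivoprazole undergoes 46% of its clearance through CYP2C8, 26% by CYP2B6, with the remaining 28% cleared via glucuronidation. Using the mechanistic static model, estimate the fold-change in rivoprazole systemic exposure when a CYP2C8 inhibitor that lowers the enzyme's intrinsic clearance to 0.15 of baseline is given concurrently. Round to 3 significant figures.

The CYP2C8 pathway (46% of clearance) is reduced to 0.15× activity: 0.46 × 0.15 = 0.069.
CYP2B6 (26%) and the residual 28% are unaffected.
New clearance relative to baseline: 0.069 + 0.26 + 0.28 = 0.609.
Systemic exposure is inversely proportional to clearance, so the fold-change is 1 / 0.609 = 1.64.

1.64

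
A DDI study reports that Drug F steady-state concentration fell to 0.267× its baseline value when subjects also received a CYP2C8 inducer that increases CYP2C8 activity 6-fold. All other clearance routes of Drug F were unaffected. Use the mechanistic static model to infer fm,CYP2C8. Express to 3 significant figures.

Let fm be the CYP2C8 fraction. New clearance relative to baseline = fm × 6 + (1 − fm).
Steady-state concentration ratio = 1 / (new CL fraction), so new CL fraction = 1 / 0.267 = 3.745.
fm × 6 + 1 − fm = 3.745  ⇒  fm × (6 − 1) = 2.745  ⇒  fm = 0.549.

0.549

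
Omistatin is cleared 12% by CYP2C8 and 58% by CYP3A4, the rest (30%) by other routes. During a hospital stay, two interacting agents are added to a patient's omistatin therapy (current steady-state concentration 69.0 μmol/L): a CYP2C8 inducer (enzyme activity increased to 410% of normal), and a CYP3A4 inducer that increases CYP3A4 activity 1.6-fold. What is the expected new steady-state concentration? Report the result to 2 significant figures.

The CYP2C8 pathway (12% of clearance) is boosted to 4.1× activity: 0.12 × 4.1 = 0.492.
The CYP3A4 pathway (58% of clearance) is boosted to 1.6× activity: 0.58 × 1.6 = 0.928.
The remaining 30% of clearance is unaffected.
Relative clearance = 0.492 + 0.928 + 0.3 = 1.72.
New steady-state concentration = 69.0 / 1.72 = 40 μmol/L (concentration scales inversely with clearance).

40 μmol/L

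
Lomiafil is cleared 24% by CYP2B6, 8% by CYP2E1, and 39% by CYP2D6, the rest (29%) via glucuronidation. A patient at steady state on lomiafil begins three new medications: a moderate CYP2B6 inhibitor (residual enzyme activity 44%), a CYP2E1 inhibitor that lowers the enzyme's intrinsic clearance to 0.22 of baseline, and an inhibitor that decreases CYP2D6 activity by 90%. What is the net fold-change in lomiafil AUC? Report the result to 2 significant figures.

The CYP2B6 pathway (24% of clearance) drops to 0.44× activity: 0.24 × 0.44 = 0.1056.
The CYP2E1 pathway (8% of clearance) drops to 0.22× activity: 0.08 × 0.22 = 0.0176.
The CYP2D6 pathway (39% of clearance) drops to 0.1× activity: 0.39 × 0.1 = 0.039.
Non-CYP routes (29%) are unchanged.
Relative clearance = 0.1056 + 0.0176 + 0.039 + 0.29 = 0.4522.
Net AUC ratio = 1 / 0.4522 = 2.2.

2.2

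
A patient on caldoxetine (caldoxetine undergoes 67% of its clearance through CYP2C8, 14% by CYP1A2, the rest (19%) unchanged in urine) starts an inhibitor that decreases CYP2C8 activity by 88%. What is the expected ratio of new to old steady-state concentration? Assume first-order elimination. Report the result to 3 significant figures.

CYP2C8: 0.67 × 0.12 = 0.0804
CYP1A2: 0.14 (unchanged)
Other: 0.19 (unchanged)
New clearance relative to baseline: 0.0804 + 0.14 + 0.19 = 0.4104.
Since steady-state concentration ∝ 1/CL, the ratio is 1 / 0.4104 = 2.44.

2.44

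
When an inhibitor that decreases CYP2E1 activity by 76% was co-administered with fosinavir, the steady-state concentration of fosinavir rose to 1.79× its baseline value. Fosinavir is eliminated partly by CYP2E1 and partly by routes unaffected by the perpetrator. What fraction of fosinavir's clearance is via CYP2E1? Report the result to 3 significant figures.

0.581

CL'/CL = 1 / 1.79 = 0.5587
0.24·fm + (1 − fm) = 0.5587
fm = (0.5587 − 1) / (0.24 − 1) = 0.581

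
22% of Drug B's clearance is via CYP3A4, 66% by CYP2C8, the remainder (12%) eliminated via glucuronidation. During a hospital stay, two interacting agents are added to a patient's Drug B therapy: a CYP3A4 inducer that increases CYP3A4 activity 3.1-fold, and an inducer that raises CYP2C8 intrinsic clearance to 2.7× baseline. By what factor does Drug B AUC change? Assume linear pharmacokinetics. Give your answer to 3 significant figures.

0.387

CYP3A4: 0.22 × 3.1 = 0.682
CYP2C8: 0.66 × 2.7 = 1.782
Other: 0.12 (unchanged)
CL_new/CL_old = 0.682 + 1.782 + 0.12 = 2.584.
Because AUC varies inversely with clearance, the combined effect is 1 / 2.584 = 0.387.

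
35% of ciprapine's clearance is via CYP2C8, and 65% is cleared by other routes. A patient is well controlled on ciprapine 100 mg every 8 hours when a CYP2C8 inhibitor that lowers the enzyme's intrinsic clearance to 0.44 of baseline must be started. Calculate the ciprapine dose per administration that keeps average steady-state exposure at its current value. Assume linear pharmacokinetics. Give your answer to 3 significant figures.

The CYP2C8 pathway (35% of clearance) drops to 0.44× activity: 0.35 × 0.44 = 0.154.
The remaining 65% of clearance is unaffected.
CL_new/CL_old = 0.154 + 0.65 = 0.804.
To maintain the same steady-state level, dose must scale with clearance: new dose = 100 × 0.804 = 80.4 mg.

80.4 mg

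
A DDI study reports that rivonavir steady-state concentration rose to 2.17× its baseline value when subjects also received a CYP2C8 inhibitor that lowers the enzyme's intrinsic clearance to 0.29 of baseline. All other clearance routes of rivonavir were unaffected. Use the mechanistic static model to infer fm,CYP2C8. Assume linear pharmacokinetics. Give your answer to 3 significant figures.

0.759

Write x for the fraction cleared via CYP2C8. The observed steady-state concentration change means clearance fell to 1/2.17 = 0.4608 of baseline.
Setting x·0.29 + (1 − x) = 0.4608 and solving: x = (0.4608 − 1)/(0.29 − 1) = 0.759.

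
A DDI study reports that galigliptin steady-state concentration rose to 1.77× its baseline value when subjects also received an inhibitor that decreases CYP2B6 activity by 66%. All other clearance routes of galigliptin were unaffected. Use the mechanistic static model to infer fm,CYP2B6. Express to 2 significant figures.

Call the CYP2B6 fraction fm. After the interaction, CL_new/CL_old = fm × 0.34 + (1 − fm).
Steady-state concentration ratio = 1 / (new CL fraction), so new CL fraction = 1 / 1.77 = 0.565.
fm × 0.34 + 1 − fm = 0.565  ⇒  fm × (0.34 − 1) = −0.435  ⇒  fm = 0.66.

0.66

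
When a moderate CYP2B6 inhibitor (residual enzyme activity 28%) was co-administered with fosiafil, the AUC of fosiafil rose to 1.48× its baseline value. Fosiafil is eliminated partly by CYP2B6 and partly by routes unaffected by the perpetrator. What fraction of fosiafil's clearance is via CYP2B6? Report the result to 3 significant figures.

Write x for the fraction cleared via CYP2B6. The observed AUC change means clearance fell to 1/1.48 = 0.6757 of baseline.
Setting x·0.28 + (1 − x) = 0.6757 and solving: x = (0.6757 − 1)/(0.28 − 1) = 0.450.

0.450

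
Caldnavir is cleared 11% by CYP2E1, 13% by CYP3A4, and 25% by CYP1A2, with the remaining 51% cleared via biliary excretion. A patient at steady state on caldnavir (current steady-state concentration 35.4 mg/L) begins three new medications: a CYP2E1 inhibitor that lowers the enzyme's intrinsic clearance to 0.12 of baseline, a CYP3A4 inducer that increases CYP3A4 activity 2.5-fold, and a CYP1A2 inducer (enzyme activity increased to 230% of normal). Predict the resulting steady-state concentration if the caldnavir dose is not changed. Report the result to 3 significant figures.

CYP2E1: 0.11 × 0.12 = 0.0132
CYP3A4: 0.13 × 2.5 = 0.325
CYP1A2: 0.25 × 2.3 = 0.575
Other: 0.51 (unchanged)
CL_new/CL_old = 0.0132 + 0.325 + 0.575 + 0.51 = 1.4232.
Steady-state concentration ∝ 1/CL: new value = 35.4 / 1.4232 = 24.9 mg/L.

24.9 mg/L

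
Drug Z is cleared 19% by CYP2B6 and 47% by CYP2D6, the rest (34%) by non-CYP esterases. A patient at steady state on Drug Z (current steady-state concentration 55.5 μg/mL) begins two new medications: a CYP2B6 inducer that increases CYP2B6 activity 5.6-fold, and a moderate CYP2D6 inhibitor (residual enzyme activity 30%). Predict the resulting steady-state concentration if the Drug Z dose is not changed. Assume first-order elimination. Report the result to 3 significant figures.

CYP2B6: 0.19 × 5.6 = 1.064
CYP2D6: 0.47 × 0.3 = 0.141
Other: 0.34 (unchanged)
Relative clearance = 1.064 + 0.141 + 0.34 = 1.545.
Steady-state concentration ∝ 1/CL: new value = 55.5 / 1.545 = 35.9 μg/mL.

35.9 μg/mL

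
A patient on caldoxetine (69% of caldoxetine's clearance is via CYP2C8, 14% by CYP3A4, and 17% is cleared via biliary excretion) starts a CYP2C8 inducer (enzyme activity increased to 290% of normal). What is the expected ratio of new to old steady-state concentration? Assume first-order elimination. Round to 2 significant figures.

CYP2C8: 0.69 × 2.9 = 2.001
CYP3A4: 0.14 (unchanged)
Other: 0.17 (unchanged)
Relative clearance = 2.001 + 0.14 + 0.17 = 2.311.
Steady-state concentration ratio = CL_old/CL_new = 1 / 2.311 = 0.43.

0.43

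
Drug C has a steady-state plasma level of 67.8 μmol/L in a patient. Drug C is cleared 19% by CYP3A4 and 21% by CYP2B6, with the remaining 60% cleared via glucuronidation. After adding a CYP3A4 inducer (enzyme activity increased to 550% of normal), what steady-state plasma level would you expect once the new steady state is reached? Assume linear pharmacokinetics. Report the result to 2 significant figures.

37 μmol/L

The CYP3A4 pathway (19% of clearance) is boosted to 5.5× activity: 0.19 × 5.5 = 1.045.
CYP2B6 (21%) and the residual 60% are unaffected.
Relative clearance = 1.045 + 0.21 + 0.6 = 1.855.
New steady-state plasma level = baseline ÷ relative clearance = 67.8 / 1.855 = 37 μmol/L.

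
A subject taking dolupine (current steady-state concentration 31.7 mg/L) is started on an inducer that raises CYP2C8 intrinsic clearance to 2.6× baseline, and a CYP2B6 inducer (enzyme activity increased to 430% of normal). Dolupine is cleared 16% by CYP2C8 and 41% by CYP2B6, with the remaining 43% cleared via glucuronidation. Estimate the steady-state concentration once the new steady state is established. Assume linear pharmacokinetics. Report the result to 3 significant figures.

The CYP2C8 pathway (16% of clearance) increases to 2.6× activity: 0.16 × 2.6 = 0.416.
The CYP2B6 pathway (41% of clearance) increases to 4.3× activity: 0.41 × 4.3 = 1.763.
The remaining 43% of clearance is unaffected.
CL_new/CL_old = 0.416 + 1.763 + 0.43 = 2.609.
Dividing the baseline by the relative clearance: 31.7 / 2.609 = 12.2 mg/L.

12.2 mg/L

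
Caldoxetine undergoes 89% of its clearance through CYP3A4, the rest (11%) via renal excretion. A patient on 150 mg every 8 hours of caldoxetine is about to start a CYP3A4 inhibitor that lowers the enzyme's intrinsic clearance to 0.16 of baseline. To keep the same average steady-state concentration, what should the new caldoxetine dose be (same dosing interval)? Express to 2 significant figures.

The CYP3A4 pathway (89% of clearance) is reduced to 0.16× activity: 0.89 × 0.16 = 0.1424.
Non-CYP routes (11%) are unchanged.
Relative clearance = 0.1424 + 0.11 = 0.2524.
To maintain the same steady-state level, dose must scale with clearance: new dose = 150 × 0.2524 = 38 mg.

38 mg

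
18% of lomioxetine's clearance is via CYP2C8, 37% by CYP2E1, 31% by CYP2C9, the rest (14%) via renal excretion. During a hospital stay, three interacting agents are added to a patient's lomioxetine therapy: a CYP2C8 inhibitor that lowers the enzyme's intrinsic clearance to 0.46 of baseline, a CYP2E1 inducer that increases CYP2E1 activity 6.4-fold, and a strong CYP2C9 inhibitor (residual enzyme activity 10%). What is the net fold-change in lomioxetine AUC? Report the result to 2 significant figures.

0.38

The CYP2C8 pathway (18% of clearance) falls to 0.46× activity: 0.18 × 0.46 = 0.0828.
The CYP2E1 pathway (37% of clearance) is boosted to 6.4× activity: 0.37 × 6.4 = 2.368.
The CYP2C9 pathway (31% of clearance) falls to 0.1× activity: 0.31 × 0.1 = 0.031.
Non-CYP routes (14%) are unchanged.
CL_new/CL_old = 0.0828 + 2.368 + 0.031 + 0.14 = 2.6218.
AUC ∝ 1/CL: fold-change = 1 / 2.6218 = 0.38.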